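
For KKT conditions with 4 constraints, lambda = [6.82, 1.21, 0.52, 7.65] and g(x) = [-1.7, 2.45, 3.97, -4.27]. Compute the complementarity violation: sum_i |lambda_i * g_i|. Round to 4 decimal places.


KKT complementary slackness check:
lambda_1 * g_1 = 6.82 * -1.7 = -11.594
lambda_2 * g_2 = 1.21 * 2.45 = 2.9645
lambda_3 * g_3 = 0.52 * 3.97 = 2.0644
lambda_4 * g_4 = 7.65 * -4.27 = -32.6655
Total violation = 11.594 + 2.9645 + 2.0644 + 32.6655 = 49.2884


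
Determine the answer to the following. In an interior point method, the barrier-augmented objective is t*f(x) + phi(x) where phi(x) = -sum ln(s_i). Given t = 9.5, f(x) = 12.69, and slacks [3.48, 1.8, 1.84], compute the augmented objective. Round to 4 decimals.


Step 1: Compute log-barrier.
ln values: [1.247, 0.5878, 0.6098]
phi = -(1.247 + 0.5878 + 0.6098) = -2.4446
Step 2: Compute augmented objective.
t*f(x) = 9.5*12.69 = 120.555
Total = 120.555 - 2.4446 = 118.1104


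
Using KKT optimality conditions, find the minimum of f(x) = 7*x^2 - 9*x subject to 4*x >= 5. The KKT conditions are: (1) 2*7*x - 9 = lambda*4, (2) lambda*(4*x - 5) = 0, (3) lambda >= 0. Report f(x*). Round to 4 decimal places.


Step 1: Try lambda = 0 (constraint inactive).
x_unc = 9/(2*7) = 0.6429
Check: 4*0.6429 = 2.5716 < 5 -- violated!
Step 2: Constraint must be active: 4*x = 5
x* = 5/4 = 1.25
lambda = (2*7*1.25 - 9)/4 = 2.125
Step 3: Compute optimal value.
f(x*) = 7*1.25^2 - 9*1.25 = -0.3125


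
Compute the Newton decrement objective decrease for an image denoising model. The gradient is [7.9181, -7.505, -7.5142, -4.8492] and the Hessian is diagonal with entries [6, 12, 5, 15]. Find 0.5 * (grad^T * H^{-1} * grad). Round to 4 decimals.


Step 1: H is diagonal, so H^(-1) * g = [1.3197, -0.6254, -1.5028, -0.3233].
Step 2: g^T H^(-1) g = sum_i g_i^2 / H_ii
  = (7.9181)^2/6 + (-7.505)^2/12 + (-7.5142)^2/5 + (-4.8492)^2/15
  = 10.4494 + 4.6938 + 11.2926 + 1.5676 = 28.0034
Step 3: Objective decrease = 0.5 * g^T H^(-1) g = 14.0017


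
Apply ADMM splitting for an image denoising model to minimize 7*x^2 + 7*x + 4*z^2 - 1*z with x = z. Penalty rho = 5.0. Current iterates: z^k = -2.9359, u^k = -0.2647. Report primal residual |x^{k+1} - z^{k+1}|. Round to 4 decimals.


ADMM iteration with rho = 5.0, z^k = -2.9359, u^k = -0.2647
Step 1: x-update.
Minimize 7*x^2 + 7*x + (5.0/2)*(x + 2.9359 - 0.2647)^2
FOC: (2*7 + 5.0)*x = -7 + 5.0*(-2.9359 + 0.2647)
x^{k+1} = -1.0714
Step 2: z-update.
Minimize 4*z^2 - 1*z + (5.0/2)*(-1.0714 - z - 0.2647)^2
FOC: (2*4 + 5.0)*z = 1 + 5.0*(-1.0714 - 0.2647)
z^{k+1} = -0.4369
Step 3: u-update.
u^{k+1} = -0.2647 - 1.0714 + 0.4369 = -0.8991
Step 4: Primal residual = |-1.0714 + 0.4369| = 0.6344


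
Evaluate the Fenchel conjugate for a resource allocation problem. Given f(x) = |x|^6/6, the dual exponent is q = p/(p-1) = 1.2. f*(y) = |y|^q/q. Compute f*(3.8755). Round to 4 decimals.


The conjugate exponent q satisfies 1/p + 1/q = 1.
p = 6, so q = 6/(6 - 1) = 1.2
|y|^q = 3.8755^1.2 = 5.0815
f*(3.8755) = 5.0815 / 1.2 = 4.2346


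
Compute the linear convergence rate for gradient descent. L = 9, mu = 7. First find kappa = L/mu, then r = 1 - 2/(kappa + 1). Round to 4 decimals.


Step 1: Compute the condition number.
kappa = L/mu = 9/7 = 1.2857
Step 2: Compute the convergence rate.
r = 1 - 2/(kappa + 1) = 1 - 2*mu/(L + mu) = (L - mu)/(L + mu) = 2/16 = 0.125


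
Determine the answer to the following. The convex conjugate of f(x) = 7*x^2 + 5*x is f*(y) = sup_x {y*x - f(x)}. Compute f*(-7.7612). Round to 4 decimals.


f*(y) = sup_x {y*x - a*x^2 - b*x} = sup_x {(y-b)*x - a*x^2}
FOC: (y - b) - 2a*x = 0 => x* = (y - b)/(2a)
x* = (-7.7612 - 5)/(2*7) = -0.9115
f*(-7.7612) = (y-b)^2/(4a) = (-7.7612 - 5)^2/(4*7)
= 162.8482/28 = 5.816


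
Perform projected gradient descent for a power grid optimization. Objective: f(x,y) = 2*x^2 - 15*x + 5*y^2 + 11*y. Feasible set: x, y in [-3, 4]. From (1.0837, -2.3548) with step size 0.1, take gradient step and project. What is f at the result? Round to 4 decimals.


Step 1: Compute gradient at (1.0837, -2.3548).
grad_x = 2*2*1.0837 - 15 = -10.6652
grad_y = 2*5*-2.3548 + 11 = -12.548
Step 2: Gradient step.
x_raw = 1.0837 - 0.1*-10.6652 = 2.1502
y_raw = -2.3548 - 0.1*-12.548 = -1.1
Step 3: Project onto [-3, 4].
x_proj = clip(2.1502) = 2.1502
y_proj = clip(-1.1) = -1.1
Step 4: Evaluate f.
f(2.1502, -1.1) = -29.0564


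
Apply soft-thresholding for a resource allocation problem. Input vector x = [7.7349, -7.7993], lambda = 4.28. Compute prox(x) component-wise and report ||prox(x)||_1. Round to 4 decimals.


Soft-thresholding with lambda = 4.28:
prox(7.7349) = sign(7.7349)*max(|7.7349| - 4.28, 0) = 3.4549
prox(-7.7993) = sign(-7.7993)*max(|-7.7993| - 4.28, 0) = -3.5193
prox(x) = [3.4549, -3.5193]
||prox(x)||_1 = 3.4549 + 3.5193 = 6.9742


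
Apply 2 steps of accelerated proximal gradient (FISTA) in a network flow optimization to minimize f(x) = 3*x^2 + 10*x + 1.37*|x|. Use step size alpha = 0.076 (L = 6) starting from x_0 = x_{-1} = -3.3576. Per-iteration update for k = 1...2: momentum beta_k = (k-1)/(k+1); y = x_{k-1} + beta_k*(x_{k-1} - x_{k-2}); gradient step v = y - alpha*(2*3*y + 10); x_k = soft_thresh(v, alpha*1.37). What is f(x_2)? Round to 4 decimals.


FISTA on f(x) = 3*x^2 + 10*x + 1.37*|x|
L = 6, alpha = 0.076
Iteration 1: beta = 0.0, y = -3.3576 + 0.0*(-3.3576 + 3.3576) = -3.3576
  grad(y) = -10.1456, v = y - alpha*grad = -2.5865
  prox(v) = soft_thresh(-2.5865, 0.1041) = -2.4824
Iteration 2: beta = 0.3333, y = -2.4824 + 0.3333*(-2.4824 + 3.3576) = -2.1907
  grad(y) = -3.1441, v = y - alpha*grad = -1.9517
  prox(v) = soft_thresh(-1.9517, 0.1041) = -1.8476
f(x_2) = 3*(-1.8476)^2 + 10*(-1.8476) + 1.37*|-1.8476| = -5.7039


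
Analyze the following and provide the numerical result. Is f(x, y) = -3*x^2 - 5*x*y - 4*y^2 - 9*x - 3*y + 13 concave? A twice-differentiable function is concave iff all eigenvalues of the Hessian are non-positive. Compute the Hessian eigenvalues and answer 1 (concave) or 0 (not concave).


The Hessian of f(x,y) = -3*x^2 - 5*x*y - 4*y^2 - 9*x - 3*y + 13 is:
H = [[-6, -5], [-5, -8]]
Trace = -6 - 8 = -14
Determinant = -6*-8 - (-5)^2 = 23
Discriminant = (-14)^2 - 4*23 = 104.0
Eigenvalues: lambda_1 = -12.099, lambda_2 = -1.901
The function is concave.

1


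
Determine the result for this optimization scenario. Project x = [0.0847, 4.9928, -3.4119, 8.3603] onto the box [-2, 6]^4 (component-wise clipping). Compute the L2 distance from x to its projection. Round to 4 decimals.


Project each component onto [-2, 6].
clip(0.0847) = 0.0847, clip(4.9928) = 4.9928, clip(-3.4119) = -2.0, clip(8.3603) = 6.0
Projection = [0.0847, 4.9928, -2.0, 6.0]
Squared diffs: [0.0, 0.0, 1.9935, 5.571]
Distance = sqrt(7.5645) = 2.7504


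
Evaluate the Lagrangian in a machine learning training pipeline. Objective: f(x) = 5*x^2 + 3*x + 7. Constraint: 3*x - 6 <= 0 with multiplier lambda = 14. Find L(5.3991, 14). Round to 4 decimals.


Step 1: Evaluate f(x).
f(5.3991) = 5*5.3991^2 + 3*5.3991 + 7 = 168.9487
Step 2: Evaluate g(x).
g(5.3991) = 3*5.3991 - 6 = 10.1973
Step 3: Compute Lagrangian.
L = 168.9487 + 14*10.1973 = 311.7109


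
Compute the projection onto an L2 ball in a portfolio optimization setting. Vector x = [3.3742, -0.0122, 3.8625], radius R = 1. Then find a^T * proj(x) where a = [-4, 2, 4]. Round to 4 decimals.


Step 1: Compute ||x|| (intermediates to 6 decimals).
||x|| = sqrt(3.3742^2 + (-0.0122)^2 + 3.8625^2) = 5.12877
Step 2: Project.
Since ||x|| > R, scale = R/||x|| = 1/5.12877 = 0.194979, proj(x) = scale * x
proj(x) = [0.657898, -0.002379, 0.753106]
Step 3: Dot product.
a^T * proj(x) = -4*0.657898 + 2*(-0.002379) + 4*0.753106 = 0.3761


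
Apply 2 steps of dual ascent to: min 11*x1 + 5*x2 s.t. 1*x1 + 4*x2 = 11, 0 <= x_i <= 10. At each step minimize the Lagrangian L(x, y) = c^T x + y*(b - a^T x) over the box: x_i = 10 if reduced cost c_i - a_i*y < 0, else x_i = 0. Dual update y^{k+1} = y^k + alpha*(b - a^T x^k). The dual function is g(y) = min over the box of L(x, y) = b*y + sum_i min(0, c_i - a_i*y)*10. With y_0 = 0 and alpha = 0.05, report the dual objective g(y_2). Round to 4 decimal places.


Dual ascent for LP: min 11*x1 + 5*x2, 1*x1 + 4*x2 = 11, 0 <= x_i <= 10
Step 1: y^k = 0.0, reduced costs: (11.0, 5.0)
  x^k = (0.0, 0.0), subgradient = b - a^T x = 11.0
  y^{k+1} = 0.0 + 0.05*11.0 = 0.55
Step 2: y^k = 0.55, reduced costs: (10.45, 2.8)
  x^k = (0.0, 0.0), subgradient = b - a^T x = 11.0
  y^{k+1} = 0.55 + 0.05*11.0 = 1.1
Dual objective at y_2 = 1.1: reduced costs (9.9, 0.6), box minimizer x = (0.0, 0.0)
g(y_2) = b*y + (c1 - a1*y)*x1 + (c2 - a2*y)*x2 = 11*1.1 + 9.9*0.0 + 0.6*0.0 = 12.1 + 0.0 + 0.0 = 12.1


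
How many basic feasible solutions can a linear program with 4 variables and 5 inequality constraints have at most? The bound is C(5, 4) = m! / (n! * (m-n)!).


Each vertex corresponds to some choice of n active constraints out of m, so the number of vertices is at most C(m, n) = m! / (n!(m-n)!).
m = 5, n = 4
Numerator: 5 * 4 * 3 * 2
Denominator: 4! = 24
C(5, 4) = 5


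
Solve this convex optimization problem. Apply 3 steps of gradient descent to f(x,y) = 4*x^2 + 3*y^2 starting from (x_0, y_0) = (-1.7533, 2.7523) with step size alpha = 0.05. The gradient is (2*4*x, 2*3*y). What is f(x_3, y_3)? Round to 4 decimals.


Gradient descent on f(x,y) = 4*x^2 + 3*y^2.
Starting point: (-1.7533, 2.7523), alpha = 0.05
Step 1: grad_x = 2*4*-1.7533 = -14.0264, grad_y = 2*3*2.7523 = 16.5138
  x_1 = -1.7533 - 0.05*-14.0264 = -1.052
  y_1 = 2.7523 - 0.05*16.5138 = 1.9266
Step 2: grad_x = 2*4*-1.052 = -8.4158, grad_y = 2*3*1.9266 = 11.5597
  x_2 = -1.052 - 0.05*-8.4158 = -0.6312
  y_2 = 1.9266 - 0.05*11.5597 = 1.3486
Step 3: grad_x = 2*4*-0.6312 = -5.0495, grad_y = 2*3*1.3486 = 8.0918
  x_3 = -0.6312 - 0.05*-5.0495 = -0.3787
  y_3 = 1.3486 - 0.05*8.0918 = 0.944
f(-0.3787, 0.944) = 4*(-0.3787)^2 + 3*0.944^2 = 3.2473


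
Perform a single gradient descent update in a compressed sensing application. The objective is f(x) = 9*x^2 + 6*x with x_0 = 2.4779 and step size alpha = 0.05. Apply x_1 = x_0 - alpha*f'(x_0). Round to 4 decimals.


We compute the gradient at x_0 and apply the update.
f'(x) = 18*x + 6
f'(2.4779) = 18*2.4779 + 6 = 50.6022
x_1 = 2.4779 - 0.05*50.6022 = -0.0522


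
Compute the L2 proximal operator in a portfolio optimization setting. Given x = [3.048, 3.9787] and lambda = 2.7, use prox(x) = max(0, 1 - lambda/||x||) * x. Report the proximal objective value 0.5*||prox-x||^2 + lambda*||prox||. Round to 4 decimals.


Step 1: Compute ||x||.
||x|| = 5.012
Step 2: Compute scaling factor.
scale = max(0, 1 - 2.7/5.012) = 0.4613
Step 3: prox(x) = [1.406, 1.8354]
||prox(x)|| = 2.312
Step 4: Proximal objective.
0.5*||prox-x||^2 = 3.645
lambda*||prox|| = 6.2424
Total = 9.8875


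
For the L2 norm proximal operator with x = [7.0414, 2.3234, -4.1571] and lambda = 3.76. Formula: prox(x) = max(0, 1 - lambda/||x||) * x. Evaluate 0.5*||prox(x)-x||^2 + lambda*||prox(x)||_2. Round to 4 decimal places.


Step 1: Compute ||x||.
||x|| = 8.5006
Step 2: Compute scaling factor.
scale = max(0, 1 - 3.76/8.5006) = 0.5577
Step 3: prox(x) = [3.9269, 1.2957, -2.3183]
||prox(x)|| = 4.7406
Step 4: Proximal objective.
0.5*||prox-x||^2 = 7.0688
lambda*||prox|| = 17.8247
Total = 24.8936


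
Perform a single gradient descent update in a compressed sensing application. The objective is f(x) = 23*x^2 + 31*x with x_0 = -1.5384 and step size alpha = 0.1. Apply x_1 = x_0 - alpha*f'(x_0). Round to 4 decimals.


We compute the gradient at x_0 and apply the update.
f'(x) = 46*x + 31
f'(-1.5384) = 46*-1.5384 + 31 = -39.7664
x_1 = -1.5384 - 0.1*-39.7664 = 2.4382


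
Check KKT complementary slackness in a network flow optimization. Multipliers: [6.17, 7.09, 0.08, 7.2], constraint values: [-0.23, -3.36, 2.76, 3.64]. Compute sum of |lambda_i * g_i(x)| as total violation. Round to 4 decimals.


KKT complementary slackness check:
lambda_1 * g_1 = 6.17 * -0.23 = -1.4191
lambda_2 * g_2 = 7.09 * -3.36 = -23.8224
lambda_3 * g_3 = 0.08 * 2.76 = 0.2208
lambda_4 * g_4 = 7.2 * 3.64 = 26.208
Total violation = 1.4191 + 23.8224 + 0.2208 + 26.208 = 51.6703


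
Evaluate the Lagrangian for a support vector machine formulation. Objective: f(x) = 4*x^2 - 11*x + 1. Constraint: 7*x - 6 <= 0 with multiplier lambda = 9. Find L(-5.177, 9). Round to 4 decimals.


Step 1: Evaluate f(x).
f(-5.177) = 4*(-5.177)^2 - 11*(-5.177) + 1 = 165.1523
Step 2: Evaluate g(x).
g(-5.177) = 7*-5.177 - 6 = -42.239
Step 3: Compute Lagrangian.
L = 165.1523 + 9*-42.239 = -214.9987


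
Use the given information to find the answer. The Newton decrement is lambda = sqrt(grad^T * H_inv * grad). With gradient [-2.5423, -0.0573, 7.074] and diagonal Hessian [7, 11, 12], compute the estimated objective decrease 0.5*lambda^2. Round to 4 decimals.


Step 1: H is diagonal, so H^(-1) * g = [-0.3632, -0.0052, 0.5895].
Step 2: g^T H^(-1) g = sum_i g_i^2 / H_ii
  = (-2.5423)^2/7 + (-0.0573)^2/11 + (7.074)^2/12
  = 0.9233 + 0.0003 + 4.1701 = 5.0937
Step 3: Objective decrease = 0.5 * g^T H^(-1) g = 2.5469


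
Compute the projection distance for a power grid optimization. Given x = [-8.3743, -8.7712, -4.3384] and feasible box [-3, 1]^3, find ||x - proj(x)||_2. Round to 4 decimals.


Project each component onto [-3, 1].
clip(-8.3743) = -3.0, clip(-8.7712) = -3.0, clip(-4.3384) = -3.0
Projection = [-3.0, -3.0, -3.0]
Squared diffs: [28.8831, 33.3067, 1.7913]
Distance = sqrt(63.9811) = 7.9988


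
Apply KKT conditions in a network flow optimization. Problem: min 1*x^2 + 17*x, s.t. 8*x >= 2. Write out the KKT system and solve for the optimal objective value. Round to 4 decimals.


Step 1: Try lambda = 0 (constraint inactive).
x_unc = -17/(2*1) = -8.5
Check: 8*-8.5 = -68.0 < 2 -- violated!
Step 2: Constraint must be active: 8*x = 2
x* = 2/8 = 0.25
lambda = (2*1*0.25 + 17)/8 = 2.1875
Step 3: Compute optimal value.
f(x*) = 1*0.25^2 + 17*0.25 = 4.3125


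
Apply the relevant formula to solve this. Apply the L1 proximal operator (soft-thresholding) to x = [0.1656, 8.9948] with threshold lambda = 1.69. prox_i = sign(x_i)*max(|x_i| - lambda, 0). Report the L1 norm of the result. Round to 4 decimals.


Soft-thresholding with lambda = 1.69:
prox(0.1656) = sign(0.1656)*max(|0.1656| - 1.69, 0) = 0.0
prox(8.9948) = sign(8.9948)*max(|8.9948| - 1.69, 0) = 7.3048
prox(x) = [0.0, 7.3048]
||prox(x)||_1 = 0.0 + 7.3048 = 7.3048


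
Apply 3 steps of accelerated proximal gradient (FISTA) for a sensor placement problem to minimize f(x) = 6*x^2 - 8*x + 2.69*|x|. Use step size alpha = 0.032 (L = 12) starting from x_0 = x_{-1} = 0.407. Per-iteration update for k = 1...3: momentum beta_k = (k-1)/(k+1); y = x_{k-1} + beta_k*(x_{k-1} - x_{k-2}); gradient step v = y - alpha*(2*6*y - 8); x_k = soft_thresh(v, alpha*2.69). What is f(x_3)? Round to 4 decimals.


FISTA on f(x) = 6*x^2 - 8*x + 2.69*|x|
L = 12, alpha = 0.032
Iteration 1: beta = 0.0, y = 0.407 + 0.0*(0.407 - 0.407) = 0.407
  grad(y) = -3.116, v = y - alpha*grad = 0.5067
  prox(v) = soft_thresh(0.5067, 0.0861) = 0.4206
Iteration 2: beta = 0.3333, y = 0.4206 + 0.3333*(0.4206 - 0.407) = 0.4252
  grad(y) = -2.8979, v = y - alpha*grad = 0.5179
  prox(v) = soft_thresh(0.5179, 0.0861) = 0.4318
Iteration 3: beta = 0.5, y = 0.4318 + 0.5*(0.4318 - 0.4206) = 0.4374
  grad(y) = -2.7509, v = y - alpha*grad = 0.5255
  prox(v) = soft_thresh(0.5255, 0.0861) = 0.4394
f(x_3) = 6*0.4394^2 - 8*0.4394 + 2.69*|0.4394| = -1.1748


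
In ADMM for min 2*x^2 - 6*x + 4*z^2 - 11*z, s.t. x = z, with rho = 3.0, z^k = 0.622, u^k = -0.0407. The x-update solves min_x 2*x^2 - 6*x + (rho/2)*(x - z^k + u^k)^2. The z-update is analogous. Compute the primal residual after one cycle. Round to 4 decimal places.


ADMM iteration with rho = 3.0, z^k = 0.622, u^k = -0.0407
Step 1: x-update.
Minimize 2*x^2 - 6*x + (3.0/2)*(x - 0.622 - 0.0407)^2
FOC: (2*2 + 3.0)*x = 6 + 3.0*(0.622 + 0.0407)
x^{k+1} = 1.1412
Step 2: z-update.
Minimize 4*z^2 - 11*z + (3.0/2)*(1.1412 - z - 0.0407)^2
FOC: (2*4 + 3.0)*z = 11 + 3.0*(1.1412 - 0.0407)
z^{k+1} = 1.3001
Step 3: u-update.
u^{k+1} = -0.0407 + 1.1412 - 1.3001 = -0.1997
Step 4: Primal residual = |1.1412 - 1.3001| = 0.159


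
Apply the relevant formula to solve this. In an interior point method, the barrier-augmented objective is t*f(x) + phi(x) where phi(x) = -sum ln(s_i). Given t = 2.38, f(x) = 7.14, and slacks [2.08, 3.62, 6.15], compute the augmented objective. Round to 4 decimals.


Step 1: Compute log-barrier.
ln values: [0.7324, 1.2865, 1.8165]
phi = -(0.7324 + 1.2865 + 1.8165) = -3.8353
Step 2: Compute augmented objective.
t*f(x) = 2.38*7.14 = 16.9932
Total = 16.9932 - 3.8353 = 13.1579


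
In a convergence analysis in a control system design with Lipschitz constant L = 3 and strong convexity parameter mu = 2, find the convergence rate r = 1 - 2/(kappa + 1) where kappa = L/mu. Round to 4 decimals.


Step 1: Compute the condition number.
kappa = L/mu = 3/2 = 1.5
Step 2: Compute the convergence rate.
r = 1 - 2/(kappa + 1) = 1 - 2*mu/(L + mu) = (L - mu)/(L + mu) = 1/5 = 0.2


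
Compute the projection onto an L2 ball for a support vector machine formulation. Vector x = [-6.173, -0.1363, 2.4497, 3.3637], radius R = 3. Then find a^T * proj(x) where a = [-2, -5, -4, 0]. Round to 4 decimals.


Step 1: Compute ||x|| (intermediates to 6 decimals).
||x|| = sqrt((-6.173)^2 + (-0.1363)^2 + 2.4497^2 + 3.3637^2) = 7.445805
Step 2: Project.
Since ||x|| > R, scale = R/||x|| = 3/7.445805 = 0.402911, proj(x) = scale * x
proj(x) = [-2.48717, -0.054917, 0.987011, 1.355272]
Step 3: Dot product.
a^T * proj(x) = -2*(-2.48717) - 5*(-0.054917) - 4*0.987011 + 0*1.355272 = 1.3009


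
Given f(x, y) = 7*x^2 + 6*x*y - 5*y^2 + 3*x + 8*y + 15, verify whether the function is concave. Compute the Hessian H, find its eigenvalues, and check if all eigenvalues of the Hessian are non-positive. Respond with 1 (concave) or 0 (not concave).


The Hessian of f(x,y) = 7*x^2 + 6*x*y - 5*y^2 + 3*x + 8*y + 15 is:
H = [[14, 6], [6, -10]]
Trace = 14 - 10 = 4
Determinant = 14*-10 - (6)^2 = -176
Discriminant = (4)^2 - 4*-176 = 720.0
Eigenvalues: lambda_1 = -11.4164, lambda_2 = 15.4164
The function is not concave.

0


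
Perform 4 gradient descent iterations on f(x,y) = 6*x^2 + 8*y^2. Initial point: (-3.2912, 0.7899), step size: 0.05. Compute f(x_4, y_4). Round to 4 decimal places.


Gradient descent on f(x,y) = 6*x^2 + 8*y^2.
Starting point: (-3.2912, 0.7899), alpha = 0.05
Step 1: grad_x = 2*6*-3.2912 = -39.4944, grad_y = 2*8*0.7899 = 12.6384
  x_1 = -3.2912 - 0.05*-39.4944 = -1.3165
  y_1 = 0.7899 - 0.05*12.6384 = 0.158
Step 2: grad_x = 2*6*-1.3165 = -15.7978, grad_y = 2*8*0.158 = 2.5277
  x_2 = -1.3165 - 0.05*-15.7978 = -0.5266
  y_2 = 0.158 - 0.05*2.5277 = 0.0316
Step 3: grad_x = 2*6*-0.5266 = -6.3191, grad_y = 2*8*0.0316 = 0.5055
  x_3 = -0.5266 - 0.05*-6.3191 = -0.2106
  y_3 = 0.0316 - 0.05*0.5055 = 0.0063
Step 4: grad_x = 2*6*-0.2106 = -2.5276, grad_y = 2*8*0.0063 = 0.1011
  x_4 = -0.2106 - 0.05*-2.5276 = -0.0843
  y_4 = 0.0063 - 0.05*0.1011 = 0.0013
f(-0.0843, 0.0013) = 6*(-0.0843)^2 + 8*0.0013^2 = 0.0426


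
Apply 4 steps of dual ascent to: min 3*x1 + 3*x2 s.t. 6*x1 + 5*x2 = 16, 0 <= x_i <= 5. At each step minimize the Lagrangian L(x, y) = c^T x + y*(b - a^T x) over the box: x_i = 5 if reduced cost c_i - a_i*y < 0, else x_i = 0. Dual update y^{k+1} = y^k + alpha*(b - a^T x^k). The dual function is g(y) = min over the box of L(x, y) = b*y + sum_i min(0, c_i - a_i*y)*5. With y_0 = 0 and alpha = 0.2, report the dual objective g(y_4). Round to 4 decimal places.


Dual ascent for LP: min 3*x1 + 3*x2, 6*x1 + 5*x2 = 16, 0 <= x_i <= 5
Step 1: y^k = 0.0, reduced costs: (3.0, 3.0)
  x^k = (0.0, 0.0), subgradient = b - a^T x = 16.0
  y^{k+1} = 0.0 + 0.2*16.0 = 3.2
Step 2: y^k = 3.2, reduced costs: (-16.2, -13.0)
  x^k = (5.0, 5.0), subgradient = b - a^T x = -39.0
  y^{k+1} = 3.2 + 0.2*-39.0 = -4.6
Step 3: y^k = -4.6, reduced costs: (30.6, 26.0)
  x^k = (0.0, 0.0), subgradient = b - a^T x = 16.0
  y^{k+1} = -4.6 + 0.2*16.0 = -1.4
Step 4: y^k = -1.4, reduced costs: (11.4, 10.0)
  x^k = (0.0, 0.0), subgradient = b - a^T x = 16.0
  y^{k+1} = -1.4 + 0.2*16.0 = 1.8
Dual objective at y_4 = 1.8: reduced costs (-7.8, -6.0), box minimizer x = (5.0, 5.0)
g(y_4) = b*y + (c1 - a1*y)*x1 + (c2 - a2*y)*x2 = 16*1.8 + (-7.8)*5.0 + (-6.0)*5.0 = 28.8 - 39.0 - 30.0 = -40.2


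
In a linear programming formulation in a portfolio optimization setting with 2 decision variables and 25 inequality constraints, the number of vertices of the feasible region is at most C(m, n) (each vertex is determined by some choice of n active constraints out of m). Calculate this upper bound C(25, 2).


Each vertex corresponds to some choice of n active constraints out of m, so the number of vertices is at most C(m, n) = m! / (n!(m-n)!).
m = 25, n = 2
Numerator: 25 * 24
Denominator: 2! = 2
C(25, 2) = 300


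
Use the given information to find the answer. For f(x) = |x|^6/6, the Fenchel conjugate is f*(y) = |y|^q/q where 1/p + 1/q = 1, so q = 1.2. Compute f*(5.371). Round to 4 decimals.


The conjugate exponent q satisfies 1/p + 1/q = 1.
p = 6, so q = 6/(6 - 1) = 1.2
|y|^q = 5.371^1.2 = 7.5174
f*(5.371) = 7.5174 / 1.2 = 6.2645


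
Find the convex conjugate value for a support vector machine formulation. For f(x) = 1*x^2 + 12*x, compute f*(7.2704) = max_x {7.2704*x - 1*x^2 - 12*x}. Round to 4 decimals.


f*(y) = sup_x {y*x - a*x^2 - b*x} = sup_x {(y-b)*x - a*x^2}
FOC: (y - b) - 2a*x = 0 => x* = (y - b)/(2a)
x* = (7.2704 - 12)/(2*1) = -2.3648
f*(7.2704) = (y-b)^2/(4a) = (7.2704 - 12)^2/(4*1)
= 22.3691/4 = 5.5923


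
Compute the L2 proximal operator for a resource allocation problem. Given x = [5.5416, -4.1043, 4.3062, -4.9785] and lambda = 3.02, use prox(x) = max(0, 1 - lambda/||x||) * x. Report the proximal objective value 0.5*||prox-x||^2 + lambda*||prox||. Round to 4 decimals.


Step 1: Compute ||x||.
||x|| = 9.5333
Step 2: Compute scaling factor.
scale = max(0, 1 - 3.02/9.5333) = 0.6832
Step 3: prox(x) = [3.7861, -2.8041, 2.9421, -3.4014]
||prox(x)|| = 6.5133
Step 4: Proximal objective.
0.5*||prox-x||^2 = 4.5602
lambda*||prox|| = 19.6702
Total = 24.2303


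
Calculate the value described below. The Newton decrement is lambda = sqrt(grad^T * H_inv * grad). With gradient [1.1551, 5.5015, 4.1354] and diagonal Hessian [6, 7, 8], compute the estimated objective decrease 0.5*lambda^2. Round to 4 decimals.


Step 1: H is diagonal, so H^(-1) * g = [0.1925, 0.7859, 0.5169].
Step 2: g^T H^(-1) g = sum_i g_i^2 / H_ii
  = (1.1551)^2/6 + (5.5015)^2/7 + (4.1354)^2/8
  = 0.2224 + 4.3238 + 2.1377 = 6.6839
Step 3: Objective decrease = 0.5 * g^T H^(-1) g = 3.3419


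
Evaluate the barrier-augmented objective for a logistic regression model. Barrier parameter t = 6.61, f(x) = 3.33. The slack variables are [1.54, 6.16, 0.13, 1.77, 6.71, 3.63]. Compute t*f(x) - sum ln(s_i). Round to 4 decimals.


Step 1: Compute log-barrier.
ln values: [0.4318, 1.8181, -2.0402, 0.571, 1.9036, 1.2892]
phi = -(0.4318 + 1.8181 - 2.0402 + 0.571 + 1.9036 + 1.2892) = -3.9734
Step 2: Compute augmented objective.
t*f(x) = 6.61*3.33 = 22.0113
Total = 22.0113 - 3.9734 = 18.0379


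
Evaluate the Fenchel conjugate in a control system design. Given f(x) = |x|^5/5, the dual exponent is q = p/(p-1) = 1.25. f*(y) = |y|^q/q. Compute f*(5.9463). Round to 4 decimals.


The conjugate exponent q satisfies 1/p + 1/q = 1.
p = 5, so q = 5/(5 - 1) = 1.25
|y|^q = 5.9463^1.25 = 9.2856
f*(5.9463) = 9.2856 / 1.25 = 7.4285


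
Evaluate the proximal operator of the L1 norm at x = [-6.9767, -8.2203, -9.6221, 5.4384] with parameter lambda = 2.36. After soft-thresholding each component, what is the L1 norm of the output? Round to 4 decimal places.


Soft-thresholding with lambda = 2.36:
prox(-6.9767) = sign(-6.9767)*max(|-6.9767| - 2.36, 0) = -4.6167
prox(-8.2203) = sign(-8.2203)*max(|-8.2203| - 2.36, 0) = -5.8603
prox(-9.6221) = sign(-9.6221)*max(|-9.6221| - 2.36, 0) = -7.2621
prox(5.4384) = sign(5.4384)*max(|5.4384| - 2.36, 0) = 3.0784
prox(x) = [-4.6167, -5.8603, -7.2621, 3.0784]
||prox(x)||_1 = 4.6167 + 5.8603 + 7.2621 + 3.0784 = 20.8175


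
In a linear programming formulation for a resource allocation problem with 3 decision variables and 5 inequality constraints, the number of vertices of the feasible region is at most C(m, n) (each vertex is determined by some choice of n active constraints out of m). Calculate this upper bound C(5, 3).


Each vertex corresponds to some choice of n active constraints out of m, so the number of vertices is at most C(m, n) = m! / (n!(m-n)!).
m = 5, n = 3
Numerator: 5 * 4 * 3
Denominator: 3! = 6
C(5, 3) = 10


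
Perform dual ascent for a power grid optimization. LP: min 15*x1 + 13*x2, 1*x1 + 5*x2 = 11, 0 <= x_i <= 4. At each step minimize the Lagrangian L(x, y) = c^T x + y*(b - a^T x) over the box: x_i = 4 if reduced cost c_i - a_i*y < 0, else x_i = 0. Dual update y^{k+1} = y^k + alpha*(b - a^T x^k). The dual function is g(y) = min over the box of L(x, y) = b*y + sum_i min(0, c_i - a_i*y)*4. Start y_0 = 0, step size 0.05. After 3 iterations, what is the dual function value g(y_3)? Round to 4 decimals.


Dual ascent for LP: min 15*x1 + 13*x2, 1*x1 + 5*x2 = 11, 0 <= x_i <= 4
Step 1: y^k = 0.0, reduced costs: (15.0, 13.0)
  x^k = (0.0, 0.0), subgradient = b - a^T x = 11.0
  y^{k+1} = 0.0 + 0.05*11.0 = 0.55
Step 2: y^k = 0.55, reduced costs: (14.45, 10.25)
  x^k = (0.0, 0.0), subgradient = b - a^T x = 11.0
  y^{k+1} = 0.55 + 0.05*11.0 = 1.1
Step 3: y^k = 1.1, reduced costs: (13.9, 7.5)
  x^k = (0.0, 0.0), subgradient = b - a^T x = 11.0
  y^{k+1} = 1.1 + 0.05*11.0 = 1.65
Dual objective at y_3 = 1.65: reduced costs (13.35, 4.75), box minimizer x = (0.0, 0.0)
g(y_3) = b*y + (c1 - a1*y)*x1 + (c2 - a2*y)*x2 = 11*1.65 + 13.35*0.0 + 4.75*0.0 = 18.15 + 0.0 + 0.0 = 18.15


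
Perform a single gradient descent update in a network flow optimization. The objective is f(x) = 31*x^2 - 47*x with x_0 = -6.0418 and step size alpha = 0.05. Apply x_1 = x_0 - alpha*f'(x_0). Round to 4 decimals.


We compute the gradient at x_0 and apply the update.
f'(x) = 62*x - 47
f'(-6.0418) = 62*-6.0418 - 47 = -421.5916
x_1 = -6.0418 - 0.05*-421.5916 = 15.0378


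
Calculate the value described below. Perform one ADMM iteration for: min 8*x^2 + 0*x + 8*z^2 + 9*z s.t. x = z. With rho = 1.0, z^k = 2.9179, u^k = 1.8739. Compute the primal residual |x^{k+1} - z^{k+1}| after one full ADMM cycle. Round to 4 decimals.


ADMM iteration with rho = 1.0, z^k = 2.9179, u^k = 1.8739
Step 1: x-update.
Minimize 8*x^2 + 0*x + (1.0/2)*(x - 2.9179 + 1.8739)^2
FOC: (2*8 + 1.0)*x = 0 + 1.0*(2.9179 - 1.8739)
x^{k+1} = 0.0614
Step 2: z-update.
Minimize 8*z^2 + 9*z + (1.0/2)*(0.0614 - z + 1.8739)^2
FOC: (2*8 + 1.0)*z = -9 + 1.0*(0.0614 + 1.8739)
z^{k+1} = -0.4156
Step 3: u-update.
u^{k+1} = 1.8739 + 0.0614 + 0.4156 = 2.3509
Step 4: Primal residual = |0.0614 + 0.4156| = 0.477


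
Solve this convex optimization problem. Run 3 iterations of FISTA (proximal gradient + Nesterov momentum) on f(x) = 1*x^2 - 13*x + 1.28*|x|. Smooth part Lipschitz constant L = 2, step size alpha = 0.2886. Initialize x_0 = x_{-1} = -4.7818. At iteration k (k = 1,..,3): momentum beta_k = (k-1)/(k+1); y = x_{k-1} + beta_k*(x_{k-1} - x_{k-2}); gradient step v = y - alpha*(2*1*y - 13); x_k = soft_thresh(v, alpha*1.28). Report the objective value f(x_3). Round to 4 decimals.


FISTA on f(x) = 1*x^2 - 13*x + 1.28*|x|
L = 2, alpha = 0.2886
Iteration 1: beta = 0.0, y = -4.7818 + 0.0*(-4.7818 + 4.7818) = -4.7818
  grad(y) = -22.5636, v = y - alpha*grad = 1.7301
  prox(v) = soft_thresh(1.7301, 0.3694) = 1.3606
Iteration 2: beta = 0.3333, y = 1.3606 + 0.3333*(1.3606 + 4.7818) = 3.4081
  grad(y) = -6.1837, v = y - alpha*grad = 5.1928
  prox(v) = soft_thresh(5.1928, 0.3694) = 4.8233
Iteration 3: beta = 0.5, y = 4.8233 + 0.5*(4.8233 - 1.3606) = 6.5547
  grad(y) = 0.1094, v = y - alpha*grad = 6.5231
  prox(v) = soft_thresh(6.5231, 0.3694) = 6.1537
f(x_3) = 1*6.1537^2 - 13*6.1537 + 1.28*|6.1537| = -34.2533


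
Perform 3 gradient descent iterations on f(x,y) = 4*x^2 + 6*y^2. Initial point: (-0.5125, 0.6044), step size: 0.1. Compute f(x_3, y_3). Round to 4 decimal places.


Gradient descent on f(x,y) = 4*x^2 + 6*y^2.
Starting point: (-0.5125, 0.6044), alpha = 0.1
Step 1: grad_x = 2*4*-0.5125 = -4.1, grad_y = 2*6*0.6044 = 7.2528
  x_1 = -0.5125 - 0.1*-4.1 = -0.1025
  y_1 = 0.6044 - 0.1*7.2528 = -0.1209
Step 2: grad_x = 2*4*-0.1025 = -0.82, grad_y = 2*6*-0.1209 = -1.4506
  x_2 = -0.1025 - 0.1*-0.82 = -0.0205
  y_2 = -0.1209 - 0.1*-1.4506 = 0.0242
Step 3: grad_x = 2*4*-0.0205 = -0.164, grad_y = 2*6*0.0242 = 0.2901
  x_3 = -0.0205 - 0.1*-0.164 = -0.0041
  y_3 = 0.0242 - 0.1*0.2901 = -0.0048
f(-0.0041, -0.0048) = 4*(-0.0041)^2 + 6*(-0.0048)^2 = 0.0002


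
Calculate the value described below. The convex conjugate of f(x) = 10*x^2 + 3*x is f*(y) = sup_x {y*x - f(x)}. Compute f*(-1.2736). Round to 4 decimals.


f*(y) = sup_x {y*x - a*x^2 - b*x} = sup_x {(y-b)*x - a*x^2}
FOC: (y - b) - 2a*x = 0 => x* = (y - b)/(2a)
x* = (-1.2736 - 3)/(2*10) = -0.2137
f*(-1.2736) = (y-b)^2/(4a) = (-1.2736 - 3)^2/(4*10)
= 18.2637/40 = 0.4566


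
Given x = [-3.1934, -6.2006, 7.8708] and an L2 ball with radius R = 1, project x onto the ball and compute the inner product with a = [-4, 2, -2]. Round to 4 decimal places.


Step 1: Compute ||x|| (intermediates to 6 decimals).
||x|| = sqrt((-3.1934)^2 + (-6.2006)^2 + 7.8708^2) = 10.516403
Step 2: Project.
Since ||x|| > R, scale = R/||x|| = 1/10.516403 = 0.09509, proj(x) = scale * x
proj(x) = [-0.30366, -0.589615, 0.748434]
Step 3: Dot product.
a^T * proj(x) = -4*(-0.30366) + 2*(-0.589615) - 2*0.748434 = -1.4615


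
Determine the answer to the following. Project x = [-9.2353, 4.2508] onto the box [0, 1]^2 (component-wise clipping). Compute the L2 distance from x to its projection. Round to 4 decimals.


Project each component onto [0, 1].
clip(-9.2353) = 0.0, clip(4.2508) = 1.0
Projection = [0.0, 1.0]
Squared diffs: [85.2908, 10.5677]
Distance = sqrt(95.8585) = 9.7907


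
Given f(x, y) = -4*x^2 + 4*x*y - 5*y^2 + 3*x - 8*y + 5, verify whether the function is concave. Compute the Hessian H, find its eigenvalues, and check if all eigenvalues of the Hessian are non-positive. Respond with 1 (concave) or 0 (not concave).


The Hessian of f(x,y) = -4*x^2 + 4*x*y - 5*y^2 + 3*x - 8*y + 5 is:
H = [[-8, 4], [4, -10]]
Trace = -8 - 10 = -18
Determinant = -8*-10 - (4)^2 = 64
Discriminant = (-18)^2 - 4*64 = 68.0
Eigenvalues: lambda_1 = -13.1231, lambda_2 = -4.8769
The function is concave.

1


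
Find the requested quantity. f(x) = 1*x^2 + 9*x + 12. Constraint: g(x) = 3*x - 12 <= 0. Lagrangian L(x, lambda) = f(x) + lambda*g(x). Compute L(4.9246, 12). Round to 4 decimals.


Step 1: Evaluate f(x).
f(4.9246) = 1*4.9246^2 + 9*4.9246 + 12 = 80.5731
Step 2: Evaluate g(x).
g(4.9246) = 3*4.9246 - 12 = 2.7738
Step 3: Compute Lagrangian.
L = 80.5731 + 12*2.7738 = 113.8587


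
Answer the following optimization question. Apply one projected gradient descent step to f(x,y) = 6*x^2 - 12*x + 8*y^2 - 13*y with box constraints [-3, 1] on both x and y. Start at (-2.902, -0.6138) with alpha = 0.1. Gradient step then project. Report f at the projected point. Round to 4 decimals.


Step 1: Compute gradient at (-2.902, -0.6138).
grad_x = 2*6*-2.902 - 12 = -46.824
grad_y = 2*8*-0.6138 - 13 = -22.8208
Step 2: Gradient step.
x_raw = -2.902 - 0.1*-46.824 = 1.7804
y_raw = -0.6138 - 0.1*-22.8208 = 1.6683
Step 3: Project onto [-3, 1].
x_proj = clip(1.7804) = 1.0
y_proj = clip(1.6683) = 1.0
Step 4: Evaluate f.
f(1.0, 1.0) = -11.0


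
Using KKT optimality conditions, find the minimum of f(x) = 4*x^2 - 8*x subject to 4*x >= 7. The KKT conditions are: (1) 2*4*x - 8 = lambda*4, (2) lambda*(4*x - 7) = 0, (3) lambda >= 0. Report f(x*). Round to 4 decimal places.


Step 1: Try lambda = 0 (constraint inactive).
x_unc = 8/(2*4) = 1.0
Check: 4*1.0 = 4.0 < 7 -- violated!
Step 2: Constraint must be active: 4*x = 7
x* = 7/4 = 1.75
lambda = (2*4*1.75 - 8)/4 = 1.5
Step 3: Compute optimal value.
f(x*) = 4*1.75^2 - 8*1.75 = -1.75


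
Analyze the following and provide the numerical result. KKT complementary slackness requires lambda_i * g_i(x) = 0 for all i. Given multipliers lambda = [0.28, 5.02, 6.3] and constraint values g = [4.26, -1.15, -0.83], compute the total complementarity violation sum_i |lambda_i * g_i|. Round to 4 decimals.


KKT complementary slackness check:
lambda_1 * g_1 = 0.28 * 4.26 = 1.1928
lambda_2 * g_2 = 5.02 * -1.15 = -5.773
lambda_3 * g_3 = 6.3 * -0.83 = -5.229
Total violation = 1.1928 + 5.773 + 5.229 = 12.1948


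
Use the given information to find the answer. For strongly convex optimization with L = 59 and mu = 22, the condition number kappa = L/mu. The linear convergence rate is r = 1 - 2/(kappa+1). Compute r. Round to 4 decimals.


Step 1: Compute the condition number.
kappa = L/mu = 59/22 = 2.6818
Step 2: Compute the convergence rate.
r = 1 - 2/(kappa + 1) = 1 - 2*mu/(L + mu) = (L - mu)/(L + mu) = 37/81 = 0.4568


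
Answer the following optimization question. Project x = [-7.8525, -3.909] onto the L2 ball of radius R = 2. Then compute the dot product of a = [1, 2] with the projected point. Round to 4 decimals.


Step 1: Compute ||x|| (intermediates to 6 decimals).
||x|| = sqrt((-7.8525)^2 + (-3.909)^2) = 8.771661
Step 2: Project.
Since ||x|| > R, scale = R/||x|| = 2/8.771661 = 0.228007, proj(x) = scale * x
proj(x) = [-1.790425, -0.891279]
Step 3: Dot product.
a^T * proj(x) = 1*(-1.790425) + 2*(-0.891279) = -3.573


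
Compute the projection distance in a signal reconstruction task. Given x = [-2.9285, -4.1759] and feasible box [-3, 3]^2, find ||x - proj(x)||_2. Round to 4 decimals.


Project each component onto [-3, 3].
clip(-2.9285) = -2.9285, clip(-4.1759) = -3.0
Projection = [-2.9285, -3.0]
Squared diffs: [0.0, 1.3827]
Distance = sqrt(1.3827) = 1.1759


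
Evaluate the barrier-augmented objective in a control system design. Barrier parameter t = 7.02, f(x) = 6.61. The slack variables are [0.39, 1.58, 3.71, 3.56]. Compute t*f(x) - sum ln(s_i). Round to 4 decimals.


Step 1: Compute log-barrier.
ln values: [-0.9416, 0.4574, 1.311, 1.2698]
phi = -(-0.9416 + 0.4574 + 1.311 + 1.2698) = -2.0966
Step 2: Compute augmented objective.
t*f(x) = 7.02*6.61 = 46.4022
Total = 46.4022 - 2.0966 = 44.3056


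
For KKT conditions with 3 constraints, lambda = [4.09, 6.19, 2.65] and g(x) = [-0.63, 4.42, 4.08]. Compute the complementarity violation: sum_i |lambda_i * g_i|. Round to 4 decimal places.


KKT complementary slackness check:
lambda_1 * g_1 = 4.09 * -0.63 = -2.5767
lambda_2 * g_2 = 6.19 * 4.42 = 27.3598
lambda_3 * g_3 = 2.65 * 4.08 = 10.812
Total violation = 2.5767 + 27.3598 + 10.812 = 40.7485


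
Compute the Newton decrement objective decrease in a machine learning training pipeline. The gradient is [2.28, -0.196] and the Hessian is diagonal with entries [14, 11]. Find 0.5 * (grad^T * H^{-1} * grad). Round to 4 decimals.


Step 1: H is diagonal, so H^(-1) * g = [0.1629, -0.0178].
Step 2: g^T H^(-1) g = sum_i g_i^2 / H_ii
  = (2.28)^2/14 + (-0.196)^2/11
  = 0.3713 + 0.0035 = 0.3748
Step 3: Objective decrease = 0.5 * g^T H^(-1) g = 0.1874


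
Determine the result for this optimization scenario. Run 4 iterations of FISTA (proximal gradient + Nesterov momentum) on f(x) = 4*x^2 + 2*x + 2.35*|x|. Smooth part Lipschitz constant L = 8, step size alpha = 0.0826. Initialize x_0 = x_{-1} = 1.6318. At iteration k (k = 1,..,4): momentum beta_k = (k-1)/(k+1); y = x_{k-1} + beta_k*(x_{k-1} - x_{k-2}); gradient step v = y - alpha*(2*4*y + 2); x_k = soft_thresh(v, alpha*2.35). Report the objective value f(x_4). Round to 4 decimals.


FISTA on f(x) = 4*x^2 + 2*x + 2.35*|x|
L = 8, alpha = 0.0826
Iteration 1: beta = 0.0, y = 1.6318 + 0.0*(1.6318 - 1.6318) = 1.6318
  grad(y) = 15.0544, v = y - alpha*grad = 0.3883
  prox(v) = soft_thresh(0.3883, 0.1941) = 0.1942
Iteration 2: beta = 0.3333, y = 0.1942 + 0.3333*(0.1942 - 1.6318) = -0.285
  grad(y) = -0.28, v = y - alpha*grad = -0.2619
  prox(v) = soft_thresh(-0.2619, 0.1941) = -0.0678
Iteration 3: beta = 0.5, y = -0.0678 + 0.5*(-0.0678 - 0.1942) = -0.1987
  grad(y) = 0.4101, v = y - alpha*grad = -0.2326
  prox(v) = soft_thresh(-0.2326, 0.1941) = -0.0385
Iteration 4: beta = 0.6, y = -0.0385 + 0.6*(-0.0385 + 0.0678) = -0.0209
  grad(y) = 1.8324, v = y - alpha*grad = -0.1723
  prox(v) = soft_thresh(-0.1723, 0.1941) = 0.0
f(x_4) = 4*0.0^2 + 2*0.0 + 2.35*|0.0| = 0.0


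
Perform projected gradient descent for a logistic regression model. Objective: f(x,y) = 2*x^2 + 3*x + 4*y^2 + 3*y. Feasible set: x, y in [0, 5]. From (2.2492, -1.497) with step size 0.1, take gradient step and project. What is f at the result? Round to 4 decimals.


Step 1: Compute gradient at (2.2492, -1.497).
grad_x = 2*2*2.2492 + 3 = 11.9968
grad_y = 2*4*-1.497 + 3 = -8.976
Step 2: Gradient step.
x_raw = 2.2492 - 0.1*11.9968 = 1.0495
y_raw = -1.497 - 0.1*-8.976 = -0.5994
Step 3: Project onto [0, 5].
x_proj = clip(1.0495) = 1.0495
y_proj = clip(-0.5994) = 0.0
Step 4: Evaluate f.
f(1.0495, 0.0) = 5.3515


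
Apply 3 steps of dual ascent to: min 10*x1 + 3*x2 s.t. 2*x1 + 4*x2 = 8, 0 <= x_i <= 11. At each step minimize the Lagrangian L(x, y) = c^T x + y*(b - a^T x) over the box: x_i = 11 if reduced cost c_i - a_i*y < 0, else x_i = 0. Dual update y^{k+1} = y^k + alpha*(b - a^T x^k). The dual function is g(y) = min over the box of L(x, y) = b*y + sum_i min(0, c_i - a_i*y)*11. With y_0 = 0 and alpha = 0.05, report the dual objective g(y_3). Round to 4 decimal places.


Dual ascent for LP: min 10*x1 + 3*x2, 2*x1 + 4*x2 = 8, 0 <= x_i <= 11
Step 1: y^k = 0.0, reduced costs: (10.0, 3.0)
  x^k = (0.0, 0.0), subgradient = b - a^T x = 8.0
  y^{k+1} = 0.0 + 0.05*8.0 = 0.4
Step 2: y^k = 0.4, reduced costs: (9.2, 1.4)
  x^k = (0.0, 0.0), subgradient = b - a^T x = 8.0
  y^{k+1} = 0.4 + 0.05*8.0 = 0.8
Step 3: y^k = 0.8, reduced costs: (8.4, -0.2)
  x^k = (0.0, 11.0), subgradient = b - a^T x = -36.0
  y^{k+1} = 0.8 + 0.05*-36.0 = -1.0
Dual objective at y_3 = -1.0: reduced costs (12.0, 7.0), box minimizer x = (0.0, 0.0)
g(y_3) = b*y + (c1 - a1*y)*x1 + (c2 - a2*y)*x2 = 8*(-1.0) + 12.0*0.0 + 7.0*0.0 = -8.0 + 0.0 + 0.0 = -8.0


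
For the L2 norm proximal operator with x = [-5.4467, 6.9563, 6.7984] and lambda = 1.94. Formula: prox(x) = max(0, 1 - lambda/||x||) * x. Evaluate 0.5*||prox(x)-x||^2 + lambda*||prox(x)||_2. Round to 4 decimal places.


Step 1: Compute ||x||.
||x|| = 11.1479
Step 2: Compute scaling factor.
scale = max(0, 1 - 1.94/11.1479) = 0.826
Step 3: prox(x) = [-4.4988, 5.7457, 5.6153]
||prox(x)|| = 9.2079
Step 4: Proximal objective.
0.5*||prox-x||^2 = 1.8818
lambda*||prox|| = 17.8633
Total = 19.7451


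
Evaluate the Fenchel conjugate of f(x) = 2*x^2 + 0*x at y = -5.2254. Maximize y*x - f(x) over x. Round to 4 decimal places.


f*(y) = sup_x {y*x - a*x^2 - b*x} = sup_x {(y-b)*x - a*x^2}
FOC: (y - b) - 2a*x = 0 => x* = (y - b)/(2a)
x* = (-5.2254 - 0)/(2*2) = -1.3064
f*(-5.2254) = (y-b)^2/(4a) = (-5.2254 - 0)^2/(4*2)
= 27.3048/8 = 3.4131


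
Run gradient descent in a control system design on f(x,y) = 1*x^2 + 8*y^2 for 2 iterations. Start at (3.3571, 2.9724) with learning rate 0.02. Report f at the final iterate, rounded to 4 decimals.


Gradient descent on f(x,y) = 1*x^2 + 8*y^2.
Starting point: (3.3571, 2.9724), alpha = 0.02
Step 1: grad_x = 2*1*3.3571 = 6.7142, grad_y = 2*8*2.9724 = 47.5584
  x_1 = 3.3571 - 0.02*6.7142 = 3.2228
  y_1 = 2.9724 - 0.02*47.5584 = 2.0212
Step 2: grad_x = 2*1*3.2228 = 6.4456, grad_y = 2*8*2.0212 = 32.3397
  x_2 = 3.2228 - 0.02*6.4456 = 3.0939
  y_2 = 2.0212 - 0.02*32.3397 = 1.3744
f(3.0939, 1.3744) = 1*3.0939^2 + 8*1.3744^2 = 24.6849


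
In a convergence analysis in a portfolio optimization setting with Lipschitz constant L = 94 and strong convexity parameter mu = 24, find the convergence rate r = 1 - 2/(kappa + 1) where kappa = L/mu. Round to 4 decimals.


Step 1: Compute the condition number.
kappa = L/mu = 94/24 = 3.9167
Step 2: Compute the convergence rate.
r = 1 - 2/(kappa + 1) = 1 - 2*mu/(L + mu) = (L - mu)/(L + mu) = 70/118 = 0.5932


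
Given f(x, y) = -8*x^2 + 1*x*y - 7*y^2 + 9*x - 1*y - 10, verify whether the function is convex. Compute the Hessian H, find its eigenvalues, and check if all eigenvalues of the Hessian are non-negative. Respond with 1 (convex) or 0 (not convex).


The Hessian of f(x,y) = -8*x^2 + 1*x*y - 7*y^2 + 9*x - 1*y - 10 is:
H = [[-16, 1], [1, -14]]
Trace = -16 - 14 = -30
Determinant = -16*-14 - (1)^2 = 223
Discriminant = (-30)^2 - 4*223 = 8.0
Eigenvalues: lambda_1 = -16.4142, lambda_2 = -13.5858
The function is not convex.

0
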